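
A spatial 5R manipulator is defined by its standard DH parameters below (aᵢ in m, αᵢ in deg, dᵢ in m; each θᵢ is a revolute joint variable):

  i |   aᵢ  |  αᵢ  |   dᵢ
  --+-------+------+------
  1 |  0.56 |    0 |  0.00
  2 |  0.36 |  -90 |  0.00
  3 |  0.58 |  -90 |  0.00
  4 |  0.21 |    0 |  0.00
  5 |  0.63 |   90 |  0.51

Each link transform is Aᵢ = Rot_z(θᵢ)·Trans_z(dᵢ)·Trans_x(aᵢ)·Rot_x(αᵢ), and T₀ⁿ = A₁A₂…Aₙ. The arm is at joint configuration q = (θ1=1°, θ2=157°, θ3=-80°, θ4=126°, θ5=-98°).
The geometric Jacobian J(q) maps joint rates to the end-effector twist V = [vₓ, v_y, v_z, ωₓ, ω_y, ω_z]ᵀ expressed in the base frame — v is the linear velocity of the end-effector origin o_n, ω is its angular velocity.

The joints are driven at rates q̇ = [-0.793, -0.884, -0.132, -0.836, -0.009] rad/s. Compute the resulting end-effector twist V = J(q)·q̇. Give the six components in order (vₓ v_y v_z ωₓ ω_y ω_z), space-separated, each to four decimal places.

o_n = [-0.2282, 0.8304, 0.9089]
J₁: ẑ×o_n = [-0.8304, -0.2282, 0.0000], ω = ẑ
J2: z=[0.0000, 0.0000, 1.0000] o=[0.5599, 0.0098, 0.0000] → [-0.8206, -0.7881, 0.0000, 0.0000, 0.0000, 1.0000]
J3: z=[-0.3746, -0.9272, 0.0000] o=[0.2261, 0.1446, 0.0000] → [-0.8427, 0.3405, -0.6781, -0.3746, -0.9272, 0.0000]
J4: z=[-0.9131, 0.3689, -0.1736] o=[0.1327, 0.1824, 0.5712] → [0.2371, 0.3710, -0.4586, -0.9131, 0.3689, -0.1736]
J5: z=[-0.9131, 0.3689, -0.1736] o=[0.2163, 0.3319, 0.4496] → [0.2560, 0.4965, -0.2913, -0.9131, 0.3689, -0.1736]
V = J·q̇ = [1.2947, 0.5180, 0.4755, 0.8210, -0.1893, -1.5303]

1.2947 0.5180 0.4755 0.8210 -0.1893 -1.5303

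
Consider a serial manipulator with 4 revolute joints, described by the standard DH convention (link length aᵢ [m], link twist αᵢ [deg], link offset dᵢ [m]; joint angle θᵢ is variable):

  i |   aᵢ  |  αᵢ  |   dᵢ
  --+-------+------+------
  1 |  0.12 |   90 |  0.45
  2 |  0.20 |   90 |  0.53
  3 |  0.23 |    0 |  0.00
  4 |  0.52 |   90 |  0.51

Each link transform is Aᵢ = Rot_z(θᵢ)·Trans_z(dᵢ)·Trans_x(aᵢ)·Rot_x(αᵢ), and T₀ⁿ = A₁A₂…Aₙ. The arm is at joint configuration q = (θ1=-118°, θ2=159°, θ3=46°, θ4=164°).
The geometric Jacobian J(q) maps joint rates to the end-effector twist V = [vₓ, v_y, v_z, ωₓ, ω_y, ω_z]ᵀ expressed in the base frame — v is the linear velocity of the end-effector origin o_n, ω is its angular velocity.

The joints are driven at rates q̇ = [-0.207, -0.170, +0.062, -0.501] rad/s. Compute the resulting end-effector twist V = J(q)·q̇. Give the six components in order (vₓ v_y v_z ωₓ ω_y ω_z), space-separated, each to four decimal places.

-0.3017 0.0456 -0.0900 0.2240 0.0591 -0.6168

o_n = [-0.5663, -0.1375, 0.8937]
J₁: ẑ×o_n = [0.1375, -0.5663, 0.0000], ω = ẑ
J2: z=[-0.8829, 0.4695, 0.0000] o=[-0.0563, -0.1060, 0.4500] → [0.2083, 0.3917, 0.2673, -0.8829, 0.4695, 0.0000]
J3: z=[-0.1682, -0.3164, 0.9336] o=[-0.4366, 0.3077, 0.5217] → [0.2980, -0.0585, 0.0339, -0.1682, -0.3164, 0.9336]
J4: z=[-0.1682, -0.3164, 0.9336] o=[-0.5127, 0.5171, 0.5789] → [0.5116, 0.0029, 0.0932, -0.1682, -0.3164, 0.9336]
V = J·q̇ = [-0.3017, 0.0456, -0.0900, 0.2240, 0.0591, -0.6168]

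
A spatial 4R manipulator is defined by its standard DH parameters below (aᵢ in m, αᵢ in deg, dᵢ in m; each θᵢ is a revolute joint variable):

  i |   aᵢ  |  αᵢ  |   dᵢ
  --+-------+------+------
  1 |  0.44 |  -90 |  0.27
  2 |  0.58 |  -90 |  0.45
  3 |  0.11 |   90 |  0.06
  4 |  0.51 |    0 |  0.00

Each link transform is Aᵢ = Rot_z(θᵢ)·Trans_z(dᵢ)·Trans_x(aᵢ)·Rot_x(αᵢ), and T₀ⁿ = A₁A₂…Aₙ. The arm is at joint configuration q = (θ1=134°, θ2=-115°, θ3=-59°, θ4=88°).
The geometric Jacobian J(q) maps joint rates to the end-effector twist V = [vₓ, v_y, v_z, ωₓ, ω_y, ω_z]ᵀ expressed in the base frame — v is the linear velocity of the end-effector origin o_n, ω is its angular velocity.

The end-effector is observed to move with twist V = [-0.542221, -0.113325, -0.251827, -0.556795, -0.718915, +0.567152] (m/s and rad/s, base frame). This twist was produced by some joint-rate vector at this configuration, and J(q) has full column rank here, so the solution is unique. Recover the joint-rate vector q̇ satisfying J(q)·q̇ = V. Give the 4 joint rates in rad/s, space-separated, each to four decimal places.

0.7490 0.8340 -0.1950 0.1280

o_n = [-0.8772, 0.1029, 1.0961]
J₁: ẑ×o_n = [-0.1029, -0.8772, 0.0000], ω = ẑ
J2: z=[-0.7193, -0.6947, 0.0000] o=[-0.3056, 0.3165, 0.2700] → [-0.5738, 0.5942, -0.2434, -0.7193, -0.6947, 0.0000]
J3: z=[-0.6296, 0.6519, 0.4226] o=[-0.4591, -0.1724, 0.7957] → [0.0795, 0.0124, 0.0993, -0.6296, 0.6519, 0.4226]
J4: z=[-0.6221, -0.0972, -0.7769] o=[-0.5480, -0.2160, 0.8724] → [0.2260, 0.3949, -0.2304, -0.6221, -0.0972, -0.7769]
q̇ = J⁺·V = [0.7490, 0.8340, -0.1950, 0.1280]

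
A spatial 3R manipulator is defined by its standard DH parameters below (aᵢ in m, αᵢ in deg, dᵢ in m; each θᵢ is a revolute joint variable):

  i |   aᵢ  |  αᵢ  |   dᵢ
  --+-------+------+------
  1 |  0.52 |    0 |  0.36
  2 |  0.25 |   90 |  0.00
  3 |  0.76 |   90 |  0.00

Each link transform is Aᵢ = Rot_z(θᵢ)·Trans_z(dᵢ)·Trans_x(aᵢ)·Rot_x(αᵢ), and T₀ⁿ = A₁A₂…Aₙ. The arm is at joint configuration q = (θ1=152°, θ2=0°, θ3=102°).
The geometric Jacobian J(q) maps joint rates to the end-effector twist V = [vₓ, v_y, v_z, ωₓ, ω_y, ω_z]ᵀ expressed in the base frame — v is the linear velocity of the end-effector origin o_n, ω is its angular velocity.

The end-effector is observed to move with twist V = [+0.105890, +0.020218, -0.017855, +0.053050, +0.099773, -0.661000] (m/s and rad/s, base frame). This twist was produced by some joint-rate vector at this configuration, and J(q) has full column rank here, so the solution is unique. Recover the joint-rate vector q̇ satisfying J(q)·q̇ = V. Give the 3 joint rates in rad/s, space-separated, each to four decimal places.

o_n = [-0.5404, 0.2873, 1.1034]
J₁: ẑ×o_n = [-0.2873, -0.5404, 0.0000], ω = ẑ
J2: z=[0.0000, 0.0000, 1.0000] o=[-0.4591, 0.2441, 0.3600] → [-0.0432, -0.0812, 0.0000, 0.0000, 0.0000, 1.0000]
J3: z=[0.4695, 0.8829, 0.0000] o=[-0.6799, 0.3615, 0.3600] → [0.6564, -0.3490, -0.1580, 0.4695, 0.8829, 0.0000]
q̇ = J⁺·V = [-0.0130, -0.6480, 0.1130]

-0.0130 -0.6480 0.1130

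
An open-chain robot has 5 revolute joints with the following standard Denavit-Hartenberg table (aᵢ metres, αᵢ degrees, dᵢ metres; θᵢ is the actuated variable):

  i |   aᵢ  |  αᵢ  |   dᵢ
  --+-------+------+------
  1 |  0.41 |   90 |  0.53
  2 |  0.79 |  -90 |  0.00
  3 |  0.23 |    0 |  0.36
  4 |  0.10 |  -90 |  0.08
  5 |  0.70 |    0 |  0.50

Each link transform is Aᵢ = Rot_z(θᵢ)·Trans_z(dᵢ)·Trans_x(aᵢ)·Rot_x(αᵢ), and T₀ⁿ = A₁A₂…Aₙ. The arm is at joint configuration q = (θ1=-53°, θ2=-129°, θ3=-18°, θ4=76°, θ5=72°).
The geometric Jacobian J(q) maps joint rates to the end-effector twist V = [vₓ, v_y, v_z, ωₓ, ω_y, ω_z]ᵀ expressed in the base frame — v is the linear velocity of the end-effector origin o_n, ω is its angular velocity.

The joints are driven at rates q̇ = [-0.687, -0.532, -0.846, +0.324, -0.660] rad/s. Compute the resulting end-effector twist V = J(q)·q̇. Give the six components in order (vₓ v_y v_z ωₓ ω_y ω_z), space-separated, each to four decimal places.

0.3331 0.3648 -0.0952 -0.3106 0.7150 -0.7935

o_n = [0.2253, 0.4689, 0.0874]
J₁: ẑ×o_n = [-0.4689, 0.2253, 0.0000], ω = ẑ
J2: z=[-0.7986, -0.6018, 0.0000] o=[0.2467, -0.3274, 0.5300] → [0.2664, -0.3535, -0.6489, -0.7986, -0.6018, 0.0000]
J3: z=[0.4677, -0.6207, -0.6293] o=[-0.0525, 0.0696, -0.0839] → [0.1449, -0.2549, 0.3591, 0.4677, -0.6207, -0.6293]
J4: z=[0.4677, -0.6207, -0.6293] o=[-0.0237, -0.0867, -0.4805] → [-0.0028, -0.4223, 0.4144, 0.4677, -0.6207, -0.6293]
J5: z=[0.7444, -0.1073, 0.6591] o=[0.0614, -0.0586, -0.5720] → [-0.4184, -0.3828, 0.4103, 0.7444, -0.1073, 0.6591]
V = J·q̇ = [0.3331, 0.3648, -0.0952, -0.3106, 0.7150, -0.7935]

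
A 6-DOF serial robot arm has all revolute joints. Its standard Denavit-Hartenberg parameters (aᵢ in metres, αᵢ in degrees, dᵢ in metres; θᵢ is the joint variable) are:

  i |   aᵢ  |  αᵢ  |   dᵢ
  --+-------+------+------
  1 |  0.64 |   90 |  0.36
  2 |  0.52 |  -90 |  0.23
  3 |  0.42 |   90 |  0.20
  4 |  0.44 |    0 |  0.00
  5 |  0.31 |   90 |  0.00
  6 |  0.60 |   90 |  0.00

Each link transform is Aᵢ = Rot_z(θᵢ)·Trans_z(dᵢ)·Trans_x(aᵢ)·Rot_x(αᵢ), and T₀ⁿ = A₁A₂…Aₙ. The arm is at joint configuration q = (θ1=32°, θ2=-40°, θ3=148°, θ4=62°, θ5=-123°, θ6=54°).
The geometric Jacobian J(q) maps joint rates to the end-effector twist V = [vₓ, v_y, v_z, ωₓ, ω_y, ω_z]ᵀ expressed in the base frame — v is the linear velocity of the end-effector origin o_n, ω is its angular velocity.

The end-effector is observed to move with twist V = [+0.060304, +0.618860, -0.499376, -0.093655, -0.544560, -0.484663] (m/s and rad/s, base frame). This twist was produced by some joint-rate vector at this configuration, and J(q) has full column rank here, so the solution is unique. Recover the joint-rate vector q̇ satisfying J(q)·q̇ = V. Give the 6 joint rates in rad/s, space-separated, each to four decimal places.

0.2370 -0.3430 -0.4820 -0.6690 0.1250 0.6340

o_n = [0.1679, 0.9114, 0.3839]
J₁: ẑ×o_n = [-0.9114, 0.1679, 0.0000], ω = ẑ
J2: z=[0.5299, -0.8480, 0.0000] o=[0.5428, 0.3391, 0.3600] → [-0.0203, -0.0127, -0.0146, 0.5299, -0.8480, 0.0000]
J3: z=[0.5451, 0.3406, 0.7660] o=[1.0024, 0.3552, 0.0258] → [-0.3041, -0.8345, 0.5875, 0.5451, 0.3406, 0.7660]
J4: z=[-0.1051, 0.9343, -0.3406] o=[0.7621, 0.4675, 0.4079] → [0.1288, 0.1999, 0.5085, -0.1051, 0.9343, -0.3406]
J5: z=[-0.1051, 0.9343, -0.3406] o=[0.8021, 0.6215, 0.8181] → [-0.3069, 0.1704, 0.5620, -0.1051, 0.9343, -0.3406]
J6: z=[0.4632, -0.2571, -0.8482] o=[0.5293, 0.5450, 0.6923] → [0.3901, 0.4494, 0.0768, 0.4632, -0.2571, -0.8482]
q̇ = J⁺·V = [0.2370, -0.3430, -0.4820, -0.6690, 0.1250, 0.6340]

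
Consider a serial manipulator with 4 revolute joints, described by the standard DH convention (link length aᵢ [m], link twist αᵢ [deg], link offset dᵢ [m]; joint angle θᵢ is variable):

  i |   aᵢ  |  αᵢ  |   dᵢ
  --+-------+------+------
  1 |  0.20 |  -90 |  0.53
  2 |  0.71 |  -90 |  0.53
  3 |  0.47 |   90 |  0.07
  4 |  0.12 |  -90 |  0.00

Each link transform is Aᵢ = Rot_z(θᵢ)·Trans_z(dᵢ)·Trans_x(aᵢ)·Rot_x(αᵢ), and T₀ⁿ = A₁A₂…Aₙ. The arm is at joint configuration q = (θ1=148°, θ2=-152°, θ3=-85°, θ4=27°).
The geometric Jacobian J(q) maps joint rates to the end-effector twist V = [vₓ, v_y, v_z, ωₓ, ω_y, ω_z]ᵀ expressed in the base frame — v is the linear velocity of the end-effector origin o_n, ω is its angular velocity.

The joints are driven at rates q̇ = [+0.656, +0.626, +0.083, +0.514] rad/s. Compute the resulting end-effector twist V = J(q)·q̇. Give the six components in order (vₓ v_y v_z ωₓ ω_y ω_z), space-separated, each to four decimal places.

0.5393 0.0202 0.4534 -0.7719 -0.3086 0.4889

o_n = [-0.2353, -1.1556, 0.9968]
J₁: ẑ×o_n = [1.1556, -0.2353, 0.0000], ω = ẑ
J2: z=[-0.5299, -0.8480, 0.0000] o=[-0.1696, 0.1060, 0.5300] → [-0.3959, 0.2474, 0.6128, -0.5299, -0.8480, 0.0000]
J3: z=[-0.3981, 0.2488, 0.8829] o=[0.0812, -0.6757, 0.8633] → [0.4570, -0.2263, 0.2698, -0.3981, 0.2488, 0.8829]
J4: z=[-0.7921, 0.3922, -0.4677] o=[-0.1641, -1.0745, 0.9444] → [-0.0174, 0.0748, 0.0922, -0.7921, 0.3922, -0.4677]
V = J·q̇ = [0.5393, 0.0202, 0.4534, -0.7719, -0.3086, 0.4889]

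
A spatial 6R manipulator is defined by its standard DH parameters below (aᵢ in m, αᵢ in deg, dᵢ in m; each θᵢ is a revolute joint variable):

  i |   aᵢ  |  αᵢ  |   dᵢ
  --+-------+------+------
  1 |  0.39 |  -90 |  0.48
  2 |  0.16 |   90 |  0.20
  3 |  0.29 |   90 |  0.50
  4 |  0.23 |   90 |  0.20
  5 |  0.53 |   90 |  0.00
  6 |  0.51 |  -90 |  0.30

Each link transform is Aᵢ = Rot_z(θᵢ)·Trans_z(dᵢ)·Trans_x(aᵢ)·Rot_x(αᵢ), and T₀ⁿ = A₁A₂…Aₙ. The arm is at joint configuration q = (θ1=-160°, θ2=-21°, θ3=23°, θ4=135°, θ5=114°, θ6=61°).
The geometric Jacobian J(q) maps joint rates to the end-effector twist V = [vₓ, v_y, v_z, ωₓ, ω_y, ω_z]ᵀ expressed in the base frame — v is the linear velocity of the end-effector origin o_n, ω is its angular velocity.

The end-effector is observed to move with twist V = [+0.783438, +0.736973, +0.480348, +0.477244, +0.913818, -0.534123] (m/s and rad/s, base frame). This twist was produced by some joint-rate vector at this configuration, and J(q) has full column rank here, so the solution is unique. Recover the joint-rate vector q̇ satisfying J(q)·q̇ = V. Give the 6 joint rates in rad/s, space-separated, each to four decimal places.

o_n = [-1.1162, 0.1954, 1.7230]
J₁: ẑ×o_n = [-0.1954, -1.1162, 0.0000], ω = ẑ
J2: z=[0.3420, -0.9397, 0.0000] o=[-0.3665, -0.1334, 0.4800] → [-1.1681, -0.4251, -0.5921, 0.3420, -0.9397, 0.0000]
J3: z=[0.3368, 0.1226, 0.9336] o=[-0.4384, -0.3724, 0.5373] → [-0.3848, -1.0321, 0.2743, 0.3368, 0.1226, 0.9336]
J4: z=[-0.6576, 0.7402, 0.1400] o=[-0.4655, -0.5028, 1.0998] → [0.3636, 0.3187, 0.0225, -0.6576, 0.7402, 0.1400]
J5: z=[-0.2384, -0.3808, 0.8934] o=[-0.4326, -0.2274, 1.2260] → [-0.5670, -0.4922, -0.3611, -0.2384, -0.3808, 0.8934]
J6: z=[0.3854, 0.8073, 0.4469] o=[-0.9051, 0.0116, 1.2018] → [0.3387, -0.2953, 0.2413, 0.3854, 0.8073, 0.4469]
q̇ = J⁺·V = [-0.9190, -0.3100, 0.1340, -0.2390, -0.1270, 0.9100]

-0.9190 -0.3100 0.1340 -0.2390 -0.1270 0.9100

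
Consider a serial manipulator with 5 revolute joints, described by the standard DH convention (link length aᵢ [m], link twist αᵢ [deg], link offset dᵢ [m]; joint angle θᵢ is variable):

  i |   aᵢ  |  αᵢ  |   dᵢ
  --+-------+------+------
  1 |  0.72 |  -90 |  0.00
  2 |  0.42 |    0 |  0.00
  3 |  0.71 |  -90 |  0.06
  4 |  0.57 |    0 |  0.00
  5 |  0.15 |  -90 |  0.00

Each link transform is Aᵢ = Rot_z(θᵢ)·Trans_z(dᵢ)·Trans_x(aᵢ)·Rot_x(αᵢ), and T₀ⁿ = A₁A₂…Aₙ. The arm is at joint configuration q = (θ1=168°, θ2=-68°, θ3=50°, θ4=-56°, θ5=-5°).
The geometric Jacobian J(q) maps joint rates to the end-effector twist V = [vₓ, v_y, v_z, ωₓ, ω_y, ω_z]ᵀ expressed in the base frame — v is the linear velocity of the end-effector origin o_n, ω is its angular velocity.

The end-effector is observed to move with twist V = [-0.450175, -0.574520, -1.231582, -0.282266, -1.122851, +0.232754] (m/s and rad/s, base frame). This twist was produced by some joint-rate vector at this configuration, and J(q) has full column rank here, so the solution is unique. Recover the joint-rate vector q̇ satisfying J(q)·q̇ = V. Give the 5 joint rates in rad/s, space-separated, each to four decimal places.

0.3640 0.2620 0.8950 0.1100 0.0280

o_n = [-2.0208, -0.2490, 0.7298]
J₁: ẑ×o_n = [0.2490, -2.0208, 0.0000], ω = ẑ
J2: z=[-0.2079, -0.9781, 0.0000] o=[-0.7043, 0.1497, 0.0000] → [-0.7138, 0.1517, -1.2049, -0.2079, -0.9781, 0.0000]
J3: z=[-0.2079, -0.9781, 0.0000] o=[-0.8582, 0.1824, 0.3894] → [-0.3329, 0.0708, -1.0476, -0.2079, -0.9781, 0.0000]
J4: z=[-0.3023, 0.0642, -0.9511] o=[-1.5311, 0.2641, 0.6088] → [-0.4803, 0.5023, 0.1866, -0.3023, 0.0642, -0.9511]
J5: z=[-0.3023, 0.0642, -0.9511] o=[-1.9259, -0.1351, 0.7073] → [-0.1069, 0.0971, 0.0405, -0.3023, 0.0642, -0.9511]
q̇ = J⁺·V = [0.3640, 0.2620, 0.8950, 0.1100, 0.0280]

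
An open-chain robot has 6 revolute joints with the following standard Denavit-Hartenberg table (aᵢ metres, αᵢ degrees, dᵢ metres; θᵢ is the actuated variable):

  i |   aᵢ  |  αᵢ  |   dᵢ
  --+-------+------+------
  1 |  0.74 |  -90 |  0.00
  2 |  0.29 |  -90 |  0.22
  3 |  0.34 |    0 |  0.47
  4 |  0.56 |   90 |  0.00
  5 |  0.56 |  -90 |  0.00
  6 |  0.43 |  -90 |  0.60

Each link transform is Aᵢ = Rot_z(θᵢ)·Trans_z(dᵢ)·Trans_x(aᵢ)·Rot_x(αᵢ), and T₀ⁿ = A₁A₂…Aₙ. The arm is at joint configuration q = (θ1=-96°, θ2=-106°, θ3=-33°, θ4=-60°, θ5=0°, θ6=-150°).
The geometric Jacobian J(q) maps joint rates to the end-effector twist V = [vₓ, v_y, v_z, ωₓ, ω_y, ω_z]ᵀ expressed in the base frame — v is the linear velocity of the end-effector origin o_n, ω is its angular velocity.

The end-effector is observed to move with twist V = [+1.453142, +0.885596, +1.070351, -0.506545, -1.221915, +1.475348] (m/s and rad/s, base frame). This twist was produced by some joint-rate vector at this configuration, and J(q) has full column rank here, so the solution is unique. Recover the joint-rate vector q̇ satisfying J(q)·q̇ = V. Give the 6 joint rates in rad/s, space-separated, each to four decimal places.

o_n = [0.9587, -1.7900, 0.6038]
J₁: ẑ×o_n = [1.7900, 0.9587, -0.0000], ω = ẑ
J2: z=[0.9945, -0.1045, 0.0000] o=[-0.0774, -0.7359, 0.0000] → [-0.0631, -0.6005, -0.9400, 0.9945, -0.1045, 0.0000]
J3: z=[-0.1005, -0.9560, 0.2756] o=[0.1498, -0.6794, 0.2788] → [-0.0046, 0.2556, 0.8849, -0.1005, -0.9560, 0.2756]
J4: z=[-0.1005, -0.9560, 0.2756] o=[0.2950, -1.0700, 0.6824] → [0.2736, 0.1750, 0.7068, -0.1005, -0.9560, 0.2756]
J5: z=[-0.0808, -0.2683, -0.9599] o=[0.8503, -1.1364, 0.6542] → [-0.6138, -0.1081, 0.0819, -0.0808, -0.2683, -0.9599]
J6: z=[-0.1005, -0.9560, 0.2756] o=[1.4056, -1.2029, 0.6261] → [0.1831, -0.1254, -0.3683, -0.1005, -0.9560, 0.2756]
q̇ = J⁺·V = [0.3980, -0.4120, 0.3200, 0.8340, -0.6870, 0.3620]

0.3980 -0.4120 0.3200 0.8340 -0.6870 0.3620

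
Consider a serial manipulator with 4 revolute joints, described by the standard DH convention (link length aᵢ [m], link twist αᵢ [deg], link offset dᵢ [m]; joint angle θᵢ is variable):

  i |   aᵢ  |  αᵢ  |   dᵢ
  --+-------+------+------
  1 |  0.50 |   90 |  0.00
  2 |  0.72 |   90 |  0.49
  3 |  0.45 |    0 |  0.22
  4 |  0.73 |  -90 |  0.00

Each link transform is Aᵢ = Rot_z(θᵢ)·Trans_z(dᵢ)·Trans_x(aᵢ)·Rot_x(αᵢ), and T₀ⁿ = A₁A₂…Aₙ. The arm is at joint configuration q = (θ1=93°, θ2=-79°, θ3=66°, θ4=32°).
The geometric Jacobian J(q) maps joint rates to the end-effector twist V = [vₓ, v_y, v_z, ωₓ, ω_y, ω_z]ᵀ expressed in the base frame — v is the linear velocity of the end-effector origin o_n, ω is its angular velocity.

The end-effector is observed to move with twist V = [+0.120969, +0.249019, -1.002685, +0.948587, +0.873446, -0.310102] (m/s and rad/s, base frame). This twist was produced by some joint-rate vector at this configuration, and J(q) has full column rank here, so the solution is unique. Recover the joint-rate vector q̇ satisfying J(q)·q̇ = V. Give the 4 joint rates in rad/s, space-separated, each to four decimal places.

-0.4700 0.9930 -0.8560 0.0180

o_n = [1.5989, 0.5214, -0.8287]
J₁: ẑ×o_n = [-0.5214, 1.5989, 0.0000], ω = ẑ
J2: z=[0.9986, 0.0523, 0.0000] o=[-0.0262, 0.4993, 0.0000] → [-0.0434, 0.8276, -0.0630, 0.9986, 0.0523, 0.0000]
J3: z=[0.0514, -0.9803, -0.1908] o=[0.4560, 0.6622, -0.7068] → [0.0926, -0.2118, 1.1132, 0.0514, -0.9803, -0.1908]
J4: z=[0.0514, -0.9803, -0.1908] o=[0.8760, 0.5029, -0.9284] → [-0.0942, -0.1431, 0.7096, 0.0514, -0.9803, -0.1908]
q̇ = J⁺·V = [-0.4700, 0.9930, -0.8560, 0.0180]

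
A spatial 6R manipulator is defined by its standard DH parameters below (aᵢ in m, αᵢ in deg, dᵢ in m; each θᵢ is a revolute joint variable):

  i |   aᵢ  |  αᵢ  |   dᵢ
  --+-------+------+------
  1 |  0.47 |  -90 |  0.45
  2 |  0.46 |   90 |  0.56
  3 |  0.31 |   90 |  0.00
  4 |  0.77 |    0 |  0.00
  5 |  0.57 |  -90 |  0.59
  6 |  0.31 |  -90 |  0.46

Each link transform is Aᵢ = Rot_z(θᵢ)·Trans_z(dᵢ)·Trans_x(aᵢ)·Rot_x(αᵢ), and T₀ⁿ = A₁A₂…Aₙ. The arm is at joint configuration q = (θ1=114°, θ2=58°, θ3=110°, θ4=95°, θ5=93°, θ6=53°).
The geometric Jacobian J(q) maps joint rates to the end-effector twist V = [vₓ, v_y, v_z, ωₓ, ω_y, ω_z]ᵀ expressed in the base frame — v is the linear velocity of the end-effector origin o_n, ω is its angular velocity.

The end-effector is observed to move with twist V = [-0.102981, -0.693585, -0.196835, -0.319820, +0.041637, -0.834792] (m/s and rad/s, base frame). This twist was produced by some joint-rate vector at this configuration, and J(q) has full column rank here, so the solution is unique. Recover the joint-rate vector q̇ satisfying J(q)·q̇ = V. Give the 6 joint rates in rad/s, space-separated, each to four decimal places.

o_n = [-0.7023, 0.9345, -0.2320]
J₁: ẑ×o_n = [-0.9345, -0.7023, 0.0000], ω = ẑ
J2: z=[-0.9135, -0.4067, 0.0000] o=[-0.1912, 0.4294, 0.4500] → [0.2774, -0.6230, -0.6694, -0.9135, -0.4067, 0.0000]
J3: z=[-0.3449, 0.7747, 0.5299] o=[-0.8019, 0.4243, 0.0599] → [-0.4965, -0.0479, -0.2531, -0.3449, 0.7747, 0.5299]
J4: z=[-0.5150, 0.3158, -0.7969] o=[-1.0452, 0.2545, 0.1498] → [0.4213, -0.4698, -0.4585, -0.5150, 0.3158, -0.7969]
J5: z=[-0.5150, 0.3158, -0.7969] o=[-1.2571, 0.8855, 0.5368] → [-0.2038, -0.8380, -0.2004, -0.5150, 0.3158, -0.7969]
J6: z=[0.2324, -0.8434, -0.4844] o=[-1.0906, 1.3196, -0.1391] → [-0.1082, -0.1665, 0.2380, 0.2324, -0.8434, -0.4844]
q̇ = J⁺·V = [0.1330, -0.1430, 0.2120, 0.6930, 0.3050, 0.5880]

0.1330 -0.1430 0.2120 0.6930 0.3050 0.5880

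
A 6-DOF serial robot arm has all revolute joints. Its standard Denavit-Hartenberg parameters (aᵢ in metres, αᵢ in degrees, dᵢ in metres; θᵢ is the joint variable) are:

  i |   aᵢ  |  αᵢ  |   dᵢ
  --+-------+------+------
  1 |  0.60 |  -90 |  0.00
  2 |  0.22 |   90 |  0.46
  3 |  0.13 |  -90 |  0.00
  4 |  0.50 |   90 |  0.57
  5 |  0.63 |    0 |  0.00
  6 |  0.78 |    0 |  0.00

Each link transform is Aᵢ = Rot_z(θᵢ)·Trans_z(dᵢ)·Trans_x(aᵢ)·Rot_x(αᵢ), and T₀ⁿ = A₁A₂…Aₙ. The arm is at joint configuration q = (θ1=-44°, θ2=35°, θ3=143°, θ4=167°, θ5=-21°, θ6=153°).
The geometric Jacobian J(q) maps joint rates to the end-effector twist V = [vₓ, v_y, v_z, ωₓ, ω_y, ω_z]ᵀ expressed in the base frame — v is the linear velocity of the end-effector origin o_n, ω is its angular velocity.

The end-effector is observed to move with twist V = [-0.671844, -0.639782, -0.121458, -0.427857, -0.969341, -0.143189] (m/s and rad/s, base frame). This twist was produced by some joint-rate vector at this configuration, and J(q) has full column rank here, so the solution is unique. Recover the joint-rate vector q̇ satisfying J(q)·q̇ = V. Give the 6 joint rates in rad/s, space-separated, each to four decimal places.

-0.8900 -0.5820 0.1920 0.4070 -0.1740 -0.4720

o_n = [0.0102, -0.7489, -0.1048]
J₁: ẑ×o_n = [0.7489, 0.0102, -0.0000], ω = ẑ
J2: z=[0.6947, 0.7193, 0.0000] o=[0.4316, -0.4168, 0.0000] → [-0.0754, 0.0728, 0.0724, 0.6947, 0.7193, 0.0000]
J3: z=[0.4126, -0.3984, 0.8192] o=[0.8808, -0.2111, -0.1262] → [0.4321, -0.7220, -0.5688, 0.4126, -0.3984, 0.8192]
J4: z=[-0.9094, -0.2320, 0.3452] o=[0.8740, -0.0957, -0.0666] → [0.2343, -0.3329, 0.3936, -0.9094, -0.2320, 0.3452]
J5: z=[-0.4138, 0.5878, -0.6951] o=[0.3348, -0.6155, -0.1852] → [-0.0455, 0.2589, 0.2460, -0.4138, 0.5878, -0.6951]
J6: z=[-0.4138, 0.5878, -0.6951] o=[0.5156, -1.0189, -0.6340] → [0.4988, 0.5703, 0.1854, -0.4138, 0.5878, -0.6951]
q̇ = J⁺·V = [-0.8900, -0.5820, 0.1920, 0.4070, -0.1740, -0.4720]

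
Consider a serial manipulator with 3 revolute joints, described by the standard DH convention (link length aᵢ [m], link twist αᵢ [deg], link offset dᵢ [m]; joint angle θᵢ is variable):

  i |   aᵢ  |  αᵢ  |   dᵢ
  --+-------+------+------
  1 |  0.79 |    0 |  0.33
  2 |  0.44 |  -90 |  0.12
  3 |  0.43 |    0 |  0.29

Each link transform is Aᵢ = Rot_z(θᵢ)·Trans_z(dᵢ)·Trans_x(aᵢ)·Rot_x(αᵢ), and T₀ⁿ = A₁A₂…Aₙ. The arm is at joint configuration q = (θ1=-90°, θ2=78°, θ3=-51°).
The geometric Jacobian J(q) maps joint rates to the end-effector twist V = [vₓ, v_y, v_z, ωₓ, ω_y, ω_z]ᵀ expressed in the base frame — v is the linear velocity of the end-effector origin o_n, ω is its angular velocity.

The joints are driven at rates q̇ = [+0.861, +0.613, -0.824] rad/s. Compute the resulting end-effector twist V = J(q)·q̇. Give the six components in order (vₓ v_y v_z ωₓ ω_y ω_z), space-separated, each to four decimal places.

0.2105 1.1707 0.2230 -0.1713 -0.8060 1.4740

o_n = [0.7554, -0.6541, 0.7842]
J₁: ẑ×o_n = [0.6541, 0.7554, -0.0000], ω = ẑ
J2: z=[0.0000, 0.0000, 1.0000] o=[0.0000, -0.7900, 0.3300] → [-0.1359, 0.7554, 0.0000, 0.0000, 0.0000, 1.0000]
J3: z=[0.2079, 0.9781, 0.0000] o=[0.4304, -0.8815, 0.4500] → [0.3269, -0.0695, -0.2706, 0.2079, 0.9781, 0.0000]
V = J·q̇ = [0.2105, 1.1707, 0.2230, -0.1713, -0.8060, 1.4740]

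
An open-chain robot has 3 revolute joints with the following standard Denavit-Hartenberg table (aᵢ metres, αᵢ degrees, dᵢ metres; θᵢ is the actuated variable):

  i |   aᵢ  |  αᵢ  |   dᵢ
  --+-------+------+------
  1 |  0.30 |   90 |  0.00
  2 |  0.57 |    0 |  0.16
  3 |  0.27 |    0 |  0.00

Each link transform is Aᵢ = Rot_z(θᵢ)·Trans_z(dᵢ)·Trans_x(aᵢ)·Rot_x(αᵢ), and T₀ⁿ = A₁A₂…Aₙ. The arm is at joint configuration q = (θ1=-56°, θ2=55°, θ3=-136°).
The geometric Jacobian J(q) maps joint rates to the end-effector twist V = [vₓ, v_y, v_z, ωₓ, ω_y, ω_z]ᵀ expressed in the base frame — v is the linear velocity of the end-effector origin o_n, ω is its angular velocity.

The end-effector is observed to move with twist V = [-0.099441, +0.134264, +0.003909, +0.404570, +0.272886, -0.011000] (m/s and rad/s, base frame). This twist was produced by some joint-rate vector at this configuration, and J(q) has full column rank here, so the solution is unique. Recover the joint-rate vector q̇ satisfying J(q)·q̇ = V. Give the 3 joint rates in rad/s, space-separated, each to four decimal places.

o_n = [0.2416, -0.6442, 0.2002]
J₁: ẑ×o_n = [0.6442, 0.2416, -0.0000], ω = ẑ
J2: z=[-0.8290, -0.5592, 0.0000] o=[0.1678, -0.2487, 0.0000] → [-0.1120, 0.1660, 0.3692, -0.8290, -0.5592, 0.0000]
J3: z=[-0.8290, -0.5592, 0.0000] o=[0.2179, -0.6092, 0.4669] → [0.1491, -0.2211, 0.0422, -0.8290, -0.5592, 0.0000]
q̇ = J⁺·V = [-0.0110, 0.0750, -0.5630]

-0.0110 0.0750 -0.5630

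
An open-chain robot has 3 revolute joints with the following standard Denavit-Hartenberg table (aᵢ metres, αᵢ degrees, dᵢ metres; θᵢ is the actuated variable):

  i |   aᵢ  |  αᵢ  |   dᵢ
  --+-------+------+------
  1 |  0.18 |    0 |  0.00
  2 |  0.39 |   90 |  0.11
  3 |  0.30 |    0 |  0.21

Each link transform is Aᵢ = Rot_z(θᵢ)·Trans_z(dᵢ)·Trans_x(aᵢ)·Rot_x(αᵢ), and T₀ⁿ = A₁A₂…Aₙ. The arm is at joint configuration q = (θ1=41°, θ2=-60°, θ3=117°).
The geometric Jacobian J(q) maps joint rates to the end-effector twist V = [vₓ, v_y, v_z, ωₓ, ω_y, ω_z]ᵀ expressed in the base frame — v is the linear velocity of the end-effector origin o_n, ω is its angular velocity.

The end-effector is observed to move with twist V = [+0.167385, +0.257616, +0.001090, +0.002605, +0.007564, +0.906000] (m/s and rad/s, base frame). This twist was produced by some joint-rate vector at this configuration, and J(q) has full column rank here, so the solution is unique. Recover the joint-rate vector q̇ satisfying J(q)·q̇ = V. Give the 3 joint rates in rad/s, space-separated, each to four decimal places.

o_n = [0.3075, -0.1631, 0.3773]
J₁: ẑ×o_n = [0.1631, 0.3075, -0.0000], ω = ẑ
J2: z=[0.0000, 0.0000, 1.0000] o=[0.1358, 0.1181, 0.0000] → [0.2812, 0.1716, -0.0000, 0.0000, 0.0000, 1.0000]
J3: z=[-0.3256, -0.9455, 0.0000] o=[0.5046, -0.0089, 0.1100] → [-0.2527, 0.0870, -0.1362, -0.3256, -0.9455, 0.0000]
q̇ = J⁺·V = [0.7570, 0.1490, -0.0080]

0.7570 0.1490 -0.0080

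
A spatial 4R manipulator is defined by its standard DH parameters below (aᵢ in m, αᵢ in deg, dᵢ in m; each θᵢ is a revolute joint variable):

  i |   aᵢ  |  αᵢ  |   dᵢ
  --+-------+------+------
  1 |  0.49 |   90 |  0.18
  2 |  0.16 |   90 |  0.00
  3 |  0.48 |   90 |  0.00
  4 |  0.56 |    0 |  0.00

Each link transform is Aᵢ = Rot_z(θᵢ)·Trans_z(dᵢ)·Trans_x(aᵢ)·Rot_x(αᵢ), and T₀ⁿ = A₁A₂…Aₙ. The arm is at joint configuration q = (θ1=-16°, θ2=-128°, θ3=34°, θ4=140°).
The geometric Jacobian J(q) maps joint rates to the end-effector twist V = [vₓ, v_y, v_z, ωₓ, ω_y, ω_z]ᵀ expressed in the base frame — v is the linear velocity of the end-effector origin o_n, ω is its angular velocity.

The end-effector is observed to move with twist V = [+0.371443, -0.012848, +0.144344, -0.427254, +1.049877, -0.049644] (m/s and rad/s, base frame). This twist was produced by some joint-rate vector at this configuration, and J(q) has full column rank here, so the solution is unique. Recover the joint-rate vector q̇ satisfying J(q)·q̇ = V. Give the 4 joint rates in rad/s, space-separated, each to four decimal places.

o_n = [0.0708, -0.0500, 0.2422]
J₁: ẑ×o_n = [0.0500, 0.0708, -0.0000], ω = ẑ
J2: z=[-0.2756, -0.9613, 0.0000] o=[0.4710, -0.1351, 0.1800] → [-0.0598, 0.0171, -0.4082, -0.2756, -0.9613, 0.0000]
J3: z=[-0.7575, 0.2172, 0.6157] o=[0.3763, -0.1079, 0.0539] → [0.0052, -0.0455, 0.0225, -0.7575, 0.2172, 0.6157]
J4: z=[-0.1024, 0.8918, -0.4407] o=[0.0668, -0.2984, -0.2597] → [0.5570, 0.0497, -0.0290, -0.1024, 0.8918, -0.4407]
q̇ = J⁺·V = [-0.1460, -0.3650, 0.6110, 0.6350]

-0.1460 -0.3650 0.6110 0.6350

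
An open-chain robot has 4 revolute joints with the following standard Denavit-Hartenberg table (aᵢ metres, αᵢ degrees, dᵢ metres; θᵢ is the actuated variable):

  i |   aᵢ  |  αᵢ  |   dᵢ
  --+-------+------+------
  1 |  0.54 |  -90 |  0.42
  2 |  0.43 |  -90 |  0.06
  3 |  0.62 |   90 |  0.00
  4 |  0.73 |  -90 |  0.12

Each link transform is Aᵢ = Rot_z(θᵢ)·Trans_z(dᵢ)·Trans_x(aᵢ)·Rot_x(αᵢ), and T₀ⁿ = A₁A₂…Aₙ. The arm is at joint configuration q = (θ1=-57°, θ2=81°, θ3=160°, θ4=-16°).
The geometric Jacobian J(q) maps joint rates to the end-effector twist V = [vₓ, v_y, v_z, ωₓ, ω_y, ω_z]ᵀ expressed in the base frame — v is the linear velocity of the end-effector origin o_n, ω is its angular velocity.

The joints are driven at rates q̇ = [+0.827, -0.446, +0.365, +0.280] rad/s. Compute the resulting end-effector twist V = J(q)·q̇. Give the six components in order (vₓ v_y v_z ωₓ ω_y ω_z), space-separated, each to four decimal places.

0.6872 0.6499 0.2600 -0.7829 -0.0964 0.6753

o_n = [-0.0867, -0.7934, 1.2130]
J₁: ẑ×o_n = [0.7934, -0.0867, 0.0000], ω = ẑ
J2: z=[0.8387, 0.5446, 0.0000] o=[0.2941, -0.4529, 0.4200] → [0.4319, -0.6650, -0.0781, 0.8387, 0.5446, 0.0000]
J3: z=[-0.5379, 0.8283, -0.1564] o=[0.3811, -0.4766, -0.0047] → [0.9591, 0.7282, 0.5579, -0.5379, 0.8283, -0.1564]
J4: z=[-0.7590, -0.5567, -0.3378] o=[0.1536, -0.5157, 0.5707] → [-0.4513, 0.5686, 0.0770, -0.7590, -0.5567, -0.3378]
V = J·q̇ = [0.6872, 0.6499, 0.2600, -0.7829, -0.0964, 0.6753]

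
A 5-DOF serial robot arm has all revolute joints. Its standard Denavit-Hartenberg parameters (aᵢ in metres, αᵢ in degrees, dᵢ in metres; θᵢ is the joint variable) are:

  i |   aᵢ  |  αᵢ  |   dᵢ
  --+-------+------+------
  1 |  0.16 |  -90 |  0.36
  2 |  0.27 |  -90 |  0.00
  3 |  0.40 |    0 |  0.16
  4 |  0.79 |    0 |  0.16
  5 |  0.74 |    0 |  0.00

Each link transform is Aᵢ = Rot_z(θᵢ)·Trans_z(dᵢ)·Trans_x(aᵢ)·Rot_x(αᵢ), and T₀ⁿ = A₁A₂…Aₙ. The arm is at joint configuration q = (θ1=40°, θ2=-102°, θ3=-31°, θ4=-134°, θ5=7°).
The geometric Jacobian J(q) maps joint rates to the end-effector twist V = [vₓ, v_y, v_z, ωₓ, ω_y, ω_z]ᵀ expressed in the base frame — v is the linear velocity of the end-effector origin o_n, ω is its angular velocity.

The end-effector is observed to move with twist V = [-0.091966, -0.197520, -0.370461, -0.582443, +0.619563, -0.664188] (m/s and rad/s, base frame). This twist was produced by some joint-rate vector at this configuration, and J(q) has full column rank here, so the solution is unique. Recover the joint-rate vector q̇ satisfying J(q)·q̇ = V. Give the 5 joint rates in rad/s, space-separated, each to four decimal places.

-0.6540 0.8490 -0.1350 0.5520 -0.4660

o_n = [0.0535, 0.9426, -0.3915]
J₁: ẑ×o_n = [-0.9426, 0.0535, 0.0000], ω = ẑ
J2: z=[-0.6428, 0.7660, 0.0000] o=[0.1226, 0.1028, 0.3600] → [-0.5757, -0.4831, -0.4869, -0.6428, 0.7660, 0.0000]
J3: z=[0.7493, 0.6287, 0.2079] o=[0.0796, 0.0668, 0.6241] → [-0.8207, 0.7556, 0.6727, 0.7493, 0.6287, 0.2079]
J4: z=[0.7493, 0.6287, 0.2079] o=[0.0124, 0.2794, 0.9927] → [-1.0082, 1.0458, 0.4712, 0.7493, 0.6287, 0.2079]
J5: z=[0.7493, 0.6287, 0.2079] o=[0.1224, 0.6386, 0.2796] → [-0.4852, 0.4885, 0.2712, 0.7493, 0.6287, 0.2079]
q̇ = J⁺·V = [-0.6540, 0.8490, -0.1350, 0.5520, -0.4660]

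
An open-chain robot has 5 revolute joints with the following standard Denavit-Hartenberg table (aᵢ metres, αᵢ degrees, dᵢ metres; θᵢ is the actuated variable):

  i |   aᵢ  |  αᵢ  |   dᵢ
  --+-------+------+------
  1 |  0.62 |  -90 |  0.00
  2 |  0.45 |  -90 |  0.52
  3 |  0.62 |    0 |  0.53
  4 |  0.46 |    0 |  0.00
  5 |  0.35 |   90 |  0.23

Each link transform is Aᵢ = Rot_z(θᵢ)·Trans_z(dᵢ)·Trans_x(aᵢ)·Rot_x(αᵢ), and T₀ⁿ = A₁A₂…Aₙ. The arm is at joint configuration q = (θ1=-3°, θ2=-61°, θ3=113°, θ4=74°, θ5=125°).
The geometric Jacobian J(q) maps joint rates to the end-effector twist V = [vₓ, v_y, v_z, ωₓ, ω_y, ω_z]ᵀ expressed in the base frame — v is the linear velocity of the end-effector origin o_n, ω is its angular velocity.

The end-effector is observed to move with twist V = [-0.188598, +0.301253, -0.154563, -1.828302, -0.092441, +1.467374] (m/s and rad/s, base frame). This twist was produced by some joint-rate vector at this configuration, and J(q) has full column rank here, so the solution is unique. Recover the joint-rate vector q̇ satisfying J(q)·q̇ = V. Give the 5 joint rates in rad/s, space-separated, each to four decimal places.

0.4580 -0.1880 -0.5320 -0.8980 -0.6520

o_n = [1.2898, 0.1982, -0.3812]
J₁: ẑ×o_n = [-0.1982, 1.2898, 0.0000], ω = ẑ
J2: z=[0.0523, 0.9986, 0.0000] o=[0.6192, -0.0324, 0.0000] → [-0.3807, 0.0200, -0.6576, 0.0523, 0.9986, 0.0000]
J3: z=[0.8734, -0.0458, -0.4848] o=[0.8642, 0.4754, 0.3936] → [-0.0989, 0.4705, -0.2226, 0.8734, -0.0458, -0.4848]
J4: z=[0.8734, -0.0458, -0.4848] o=[1.1800, -0.1126, -0.0752] → [0.1647, 0.2140, 0.2765, 0.8734, -0.0458, -0.4848]
J5: z=[0.8734, -0.0458, -0.4848] o=[0.9619, -0.0451, -0.4746] → [0.1137, -0.2405, 0.2275, 0.8734, -0.0458, -0.4848]
q̇ = J⁺·V = [0.4580, -0.1880, -0.5320, -0.8980, -0.6520]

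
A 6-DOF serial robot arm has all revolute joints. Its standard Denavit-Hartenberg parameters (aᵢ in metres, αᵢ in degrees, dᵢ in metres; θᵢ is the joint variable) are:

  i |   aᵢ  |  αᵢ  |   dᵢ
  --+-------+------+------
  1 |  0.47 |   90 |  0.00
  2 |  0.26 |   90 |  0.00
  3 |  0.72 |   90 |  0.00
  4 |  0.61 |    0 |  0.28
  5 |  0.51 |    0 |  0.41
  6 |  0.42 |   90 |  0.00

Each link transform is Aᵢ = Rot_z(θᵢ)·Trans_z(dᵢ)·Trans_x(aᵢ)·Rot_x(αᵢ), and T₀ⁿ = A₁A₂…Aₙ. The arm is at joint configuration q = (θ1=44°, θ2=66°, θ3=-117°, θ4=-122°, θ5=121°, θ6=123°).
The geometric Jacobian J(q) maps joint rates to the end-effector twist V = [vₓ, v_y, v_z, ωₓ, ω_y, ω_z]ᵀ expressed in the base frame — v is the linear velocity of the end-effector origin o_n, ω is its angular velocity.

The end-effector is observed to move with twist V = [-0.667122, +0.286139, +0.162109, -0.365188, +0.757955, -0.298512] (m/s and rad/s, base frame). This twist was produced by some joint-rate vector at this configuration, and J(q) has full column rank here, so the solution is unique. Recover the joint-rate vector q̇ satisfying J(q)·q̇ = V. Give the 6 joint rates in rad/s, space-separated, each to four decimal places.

-0.1830 -0.7980 0.2880 0.8750 -0.0100 -0.8670

o_n = [-0.1741, 0.2437, -0.5387]
J₁: ẑ×o_n = [-0.2437, -0.1741, 0.0000], ω = ẑ
J2: z=[0.6947, -0.7193, 0.0000] o=[0.3381, 0.3265, 0.0000] → [0.3875, 0.3742, -0.4260, 0.6947, -0.7193, 0.0000]
J3: z=[0.6571, 0.6346, -0.4067] o=[0.4142, 0.4000, 0.2375] → [-0.5561, 0.7494, 0.2707, 0.6571, 0.6346, -0.4067]
J4: z=[0.0547, -0.5783, -0.8140] o=[-0.1271, 0.7691, -0.0611] → [-0.1514, 0.0644, -0.0559, 0.0547, -0.5783, -0.8140]
J5: z=[0.0547, -0.5783, -0.8140] o=[-0.2087, 0.1131, 0.0555] → [0.4499, 0.0043, 0.0272, 0.0547, -0.5783, -0.8140]
J6: z=[0.0547, -0.5783, -0.8140] o=[-0.5755, 0.1318, -0.4861] → [0.1215, -0.3238, 0.2382, 0.0547, -0.5783, -0.8140]
q̇ = J⁺·V = [-0.1830, -0.7980, 0.2880, 0.8750, -0.0100, -0.8670]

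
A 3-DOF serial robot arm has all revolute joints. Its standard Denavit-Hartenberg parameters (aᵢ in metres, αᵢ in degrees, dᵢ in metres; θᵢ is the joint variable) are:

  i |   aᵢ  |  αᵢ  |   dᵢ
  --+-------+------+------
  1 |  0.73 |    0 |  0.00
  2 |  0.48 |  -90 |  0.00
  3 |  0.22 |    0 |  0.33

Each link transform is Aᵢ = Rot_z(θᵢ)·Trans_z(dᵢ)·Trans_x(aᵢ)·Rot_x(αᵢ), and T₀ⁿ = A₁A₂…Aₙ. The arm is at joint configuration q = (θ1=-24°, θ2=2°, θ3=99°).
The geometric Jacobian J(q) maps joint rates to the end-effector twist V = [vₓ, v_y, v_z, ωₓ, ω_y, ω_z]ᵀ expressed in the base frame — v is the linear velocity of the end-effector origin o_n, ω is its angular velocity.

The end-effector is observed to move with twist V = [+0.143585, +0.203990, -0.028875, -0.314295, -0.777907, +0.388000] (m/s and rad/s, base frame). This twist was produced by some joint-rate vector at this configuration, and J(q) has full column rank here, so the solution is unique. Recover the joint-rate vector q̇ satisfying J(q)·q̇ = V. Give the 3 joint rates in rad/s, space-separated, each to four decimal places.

o_n = [1.2036, -0.1579, -0.2173]
J₁: ẑ×o_n = [0.1579, 1.2036, -0.0000], ω = ẑ
J2: z=[0.0000, 0.0000, 1.0000] o=[0.6669, -0.2969, 0.0000] → [-0.1391, 0.5368, 0.0000, 0.0000, 0.0000, 1.0000]
J3: z=[0.3746, 0.9272, 0.0000] o=[1.1119, -0.4767, 0.0000] → [-0.2015, 0.0814, 0.0344, 0.3746, 0.9272, 0.0000]
q̇ = J⁺·V = [0.0960, 0.2920, -0.8390]

0.0960 0.2920 -0.8390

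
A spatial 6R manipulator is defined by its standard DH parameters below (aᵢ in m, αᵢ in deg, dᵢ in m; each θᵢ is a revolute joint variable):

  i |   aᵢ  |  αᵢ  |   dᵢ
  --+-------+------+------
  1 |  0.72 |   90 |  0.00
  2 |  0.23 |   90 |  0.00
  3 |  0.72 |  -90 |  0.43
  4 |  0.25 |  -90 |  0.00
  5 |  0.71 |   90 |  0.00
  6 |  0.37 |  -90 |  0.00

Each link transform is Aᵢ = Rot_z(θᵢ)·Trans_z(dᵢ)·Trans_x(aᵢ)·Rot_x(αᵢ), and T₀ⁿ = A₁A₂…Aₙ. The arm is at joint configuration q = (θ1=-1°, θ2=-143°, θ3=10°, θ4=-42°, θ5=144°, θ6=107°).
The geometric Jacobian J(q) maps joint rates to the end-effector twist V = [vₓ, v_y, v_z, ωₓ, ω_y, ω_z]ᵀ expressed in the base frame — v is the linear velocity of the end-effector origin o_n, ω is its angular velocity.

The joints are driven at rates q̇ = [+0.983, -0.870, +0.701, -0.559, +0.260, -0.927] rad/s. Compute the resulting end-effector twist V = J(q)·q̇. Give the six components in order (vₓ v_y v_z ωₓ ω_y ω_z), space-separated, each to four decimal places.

o_n = [-0.1282, 0.2151, -0.6313]
J₁: ẑ×o_n = [-0.2151, -0.1282, 0.0000], ω = ẑ
J2: z=[-0.0175, -0.9998, 0.0000] o=[0.7199, -0.0126, 0.0000] → [0.6312, -0.0110, -0.8519, -0.0175, -0.9998, 0.0000]
J3: z=[-0.6017, 0.0105, 0.7986] o=[0.5362, -0.0094, -0.1384] → [-0.1844, -0.8272, -0.1281, -0.6017, 0.0105, 0.7986]
J4: z=[0.1215, -0.9871, 0.1045] o=[-0.2909, -0.1200, -0.2217] → [0.3692, 0.0668, 0.2013, 0.1215, -0.9871, 0.1045]
J5: z=[-0.0811, -0.1148, -0.9901] o=[-0.5382, -0.1479, -0.1982] → [0.4091, -0.4410, 0.0176, -0.0811, -0.1148, -0.9901]
J6: z=[-0.6798, 0.7329, -0.0293] o=[-0.0207, 0.3282, -0.2958] → [-0.2492, -0.2249, 0.1557, -0.6798, 0.7329, -0.0293]
V = J·q̇ = [-0.7589, -0.6398, 0.3991, 0.1345, 0.7198, 1.2542]

-0.7589 -0.6398 0.3991 0.1345 0.7198 1.2542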